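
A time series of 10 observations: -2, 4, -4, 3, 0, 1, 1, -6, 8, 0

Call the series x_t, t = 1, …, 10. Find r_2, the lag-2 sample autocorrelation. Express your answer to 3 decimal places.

0.187

Mean x̄ = (-2 + 4 − 4 + 3 + 0 + 1 + 1 − 6 + 8 + 0)/10 = 0.5000
Numerator Σ_{t=1}^{8}(x_t−x̄)(x_{t+2}−x̄) = 27.0000
Denominator Σ(x_t−x̄)² = 144.5000
r_2 = 27.0000 / 144.5000 = 0.187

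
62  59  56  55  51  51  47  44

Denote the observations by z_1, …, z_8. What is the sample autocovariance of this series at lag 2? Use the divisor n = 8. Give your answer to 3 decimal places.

Mean z̄ = (62 + 59 + 56 + 55 + 51 + 51 + 47 + 44)/8 = 53.1250
Σ_{t=1}^{6}(z_t−z̄)(z_{t+2}−z̄) = 58.8438
γ_2 = 58.8438 / 8 = 7.355

7.355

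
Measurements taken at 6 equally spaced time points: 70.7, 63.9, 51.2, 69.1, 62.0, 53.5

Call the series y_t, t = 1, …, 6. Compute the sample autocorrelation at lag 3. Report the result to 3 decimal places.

0.482

Mean ȳ = (70.7 + 63.9 + 51.2 + 69.1 + 62.0 + 53.5)/6 = 61.7333
Deviations from mean: 8.9667, 2.1667, -10.5333, 7.3667, 0.2667, -8.2333
Numerator Σ_{t=1}^{3}(y_t−ȳ)(y_{t+3}−ȳ) = 153.3567
Denominator Σ(y_t−ȳ)² = 318.1733
r_3 = 153.3567 / 318.1733 = 0.482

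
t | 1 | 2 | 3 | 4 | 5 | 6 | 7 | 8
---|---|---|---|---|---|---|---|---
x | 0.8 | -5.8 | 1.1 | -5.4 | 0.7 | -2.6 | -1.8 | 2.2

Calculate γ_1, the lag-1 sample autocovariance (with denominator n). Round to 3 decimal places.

Mean x̄ = (0.8 − 5.8 + 1.1 − 5.4 + 0.7 − 2.6 − 1.8 + 2.2)/8 = -1.3500
Deviations: 2.1500, -4.4500, 2.4500, -4.0500, 2.0500, -1.2500, -0.4500, 3.5500
Σ_{t=1}^{7}(x_t−x̄)(x_{t+1}−x̄) = -42.2925
γ_1 = -42.2925 / 8 = -5.287

-5.287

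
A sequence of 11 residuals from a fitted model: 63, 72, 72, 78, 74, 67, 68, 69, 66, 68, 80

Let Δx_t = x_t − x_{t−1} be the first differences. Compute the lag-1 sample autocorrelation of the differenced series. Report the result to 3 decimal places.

0.054

First differences Δx: 9, 0, 6, -4, -7, 1, 1, -3, 2, 12
Mean of differences = 1.7000
Numerator Σ(Δx_t−Δx̄)(Δx_{t+1}−Δx̄) = 16.9100
Denominator Σ(Δx_t−Δx̄)² = 312.1000
r_1(Δx) = 16.9100 / 312.1000 = 0.054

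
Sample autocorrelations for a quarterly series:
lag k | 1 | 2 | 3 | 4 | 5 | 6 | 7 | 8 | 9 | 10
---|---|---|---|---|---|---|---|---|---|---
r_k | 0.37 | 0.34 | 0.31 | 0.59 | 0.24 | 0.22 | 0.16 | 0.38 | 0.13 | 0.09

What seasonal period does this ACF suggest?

The largest autocorrelation is r_4 = 0.59, with a weaker echo at lag 8 (0.38); the remaining lags stay at or below 0.37. The elevated value at lag 1 (0.37), dropping to 0.34 at lag 2, reflects decaying short-term dependence rather than seasonality.
The dominant spike at lag 4 indicates a seasonal period of 4.

4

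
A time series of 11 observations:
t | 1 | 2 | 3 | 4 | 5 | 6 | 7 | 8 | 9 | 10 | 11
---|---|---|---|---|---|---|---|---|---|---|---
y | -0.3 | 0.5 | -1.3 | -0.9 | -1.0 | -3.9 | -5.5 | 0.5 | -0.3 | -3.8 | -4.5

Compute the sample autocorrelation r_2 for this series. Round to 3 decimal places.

-0.448

Mean ȳ = (-0.3 + 0.5 − 1.3 − 0.9 − 1.0 − 3.9 − 5.5 + 0.5 − 0.3 − 3.8 − 4.5)/11 = -1.8636
Numerator Σ_{t=1}^{9}(y_t−ȳ)(y_{t+2}−ȳ) = -20.6554
Denominator Σ(y_t−ȳ)² = 46.1255
r_2 = -20.6554 / 46.1255 = -0.448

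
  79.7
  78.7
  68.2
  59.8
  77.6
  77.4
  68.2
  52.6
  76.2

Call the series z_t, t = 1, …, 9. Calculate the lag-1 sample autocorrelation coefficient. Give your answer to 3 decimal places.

Mean z̄ = (79.7 + 78.7 + 68.2 + 59.8 + 77.6 + 77.4 + 68.2 + 52.6 + 76.2)/9 = 70.9333
Numerator Σ_{t=1}^{8}(z_t−z̄)(z_{t+1}−z̄) = -17.9411
Denominator Σ(z_t−z̄)² = 726.1800
r_1 = -17.9411 / 726.1800 = -0.025

-0.025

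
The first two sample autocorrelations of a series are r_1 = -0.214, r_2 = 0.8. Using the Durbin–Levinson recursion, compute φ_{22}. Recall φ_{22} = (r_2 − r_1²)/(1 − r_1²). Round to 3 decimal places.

φ_{22} = (r_2 − r_1²) / (1 − r_1²)
r_1² = (-0.214)² = 0.045796
Numerator = 0.8 − 0.0458 = 0.7542; denominator = 1 − 0.0458 = 0.9542
φ_{22} = 0.7542 / 0.9542 = 0.790

0.790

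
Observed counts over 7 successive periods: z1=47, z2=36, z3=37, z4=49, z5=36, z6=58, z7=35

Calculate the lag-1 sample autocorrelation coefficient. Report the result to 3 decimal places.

-0.610

Mean z̄ = (47 + 36 + 37 + 49 + 36 + 58 + 35)/7 = 42.5714
Deviations from mean: 4.4286, -6.5714, -5.5714, 6.4286, -6.5714, 15.4286, -7.5714
Numerator Σ_{t=1}^{6}(z_t−z̄)(z_{t+1}−z̄) = -288.7551
Denominator Σ(z_t−z̄)² = 473.7143
r_1 = -288.7551 / 473.7143 = -0.610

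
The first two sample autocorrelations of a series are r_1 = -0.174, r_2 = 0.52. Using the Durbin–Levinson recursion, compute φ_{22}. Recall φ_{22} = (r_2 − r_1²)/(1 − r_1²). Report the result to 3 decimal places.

φ_{22} = (r_2 − r_1²) / (1 − r_1²)
r_1² = (-0.174)² = 0.030276
Numerator = 0.52 − 0.0303 = 0.4897; denominator = 1 − 0.0303 = 0.9697
φ_{22} = 0.4897 / 0.9697 = 0.505

0.505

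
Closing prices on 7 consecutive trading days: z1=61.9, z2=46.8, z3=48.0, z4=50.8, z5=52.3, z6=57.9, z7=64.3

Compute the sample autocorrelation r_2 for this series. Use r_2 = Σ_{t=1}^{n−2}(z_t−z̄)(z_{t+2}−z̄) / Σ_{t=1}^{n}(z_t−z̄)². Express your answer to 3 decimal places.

-0.137

Mean z̄ = (61.9 + 46.8 + 48.0 + 50.8 + 52.3 + 57.9 + 64.3)/7 = 54.5714
Deviations from mean: 7.3286, -7.7714, -6.5714, -3.7714, -2.2714, 3.3286, 9.7286
Σ(z_t−z̄)(z_{t+2}−z̄) = (-48.1592) + (29.3094) + (14.9265) + (-12.5535) + (-22.0978) = -38.5745
Denominator Σ(z_t−z̄)² = 282.3943
r_2 = -38.5745 / 282.3943 = -0.137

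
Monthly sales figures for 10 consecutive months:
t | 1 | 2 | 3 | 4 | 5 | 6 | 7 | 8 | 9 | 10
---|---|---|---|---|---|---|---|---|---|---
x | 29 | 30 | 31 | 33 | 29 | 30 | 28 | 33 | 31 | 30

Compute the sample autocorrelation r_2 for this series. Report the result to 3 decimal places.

Mean x̄ = (29 + 30 + 31 + 33 + 29 + 30 + 28 + 33 + 31 + 30)/10 = 30.4000
Numerator Σ_{t=1}^{8}(x_t−x̄)(x_{t+2}−x̄) = -3.9200
Denominator Σ(x_t−x̄)² = 24.4000
r_2 = -3.9200 / 24.4000 = -0.161

-0.161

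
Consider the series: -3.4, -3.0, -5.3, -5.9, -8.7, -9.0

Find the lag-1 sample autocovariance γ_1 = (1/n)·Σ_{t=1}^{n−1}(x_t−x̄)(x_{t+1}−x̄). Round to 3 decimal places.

Mean x̄ = (-3.4 − 3.0 − 5.3 − 5.9 − 8.7 − 9.0)/6 = -5.8833
Deviations: 2.4833, 2.8833, 0.5833, -0.0167, -2.8167, -3.1167
Σ_{t=1}^{5}(x_t−x̄)(x_{t+1}−x̄) = 17.6581
γ_1 = 17.6581 / 6 = 2.943

2.943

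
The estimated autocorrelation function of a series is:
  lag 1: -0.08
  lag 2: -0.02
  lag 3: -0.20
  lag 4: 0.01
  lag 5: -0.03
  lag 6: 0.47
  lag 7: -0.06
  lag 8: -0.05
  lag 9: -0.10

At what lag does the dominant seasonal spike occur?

The largest autocorrelation is r_6 = 0.47; the remaining lags stay at or below 0.01.
The dominant spike at lag 6 indicates a seasonal period of 6.

6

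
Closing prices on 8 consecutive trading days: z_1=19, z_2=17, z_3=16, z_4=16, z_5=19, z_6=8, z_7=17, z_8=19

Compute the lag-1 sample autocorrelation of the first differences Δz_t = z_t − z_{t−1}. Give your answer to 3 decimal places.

First differences Δz: -2, -1, 0, 3, -11, 9, 2
Mean of differences = 0.0000
Numerator Σ(Δz_t−Δz̄)(Δz_{t+1}−Δz̄) = -112.0000
Denominator Σ(Δz_t−Δz̄)² = 220.0000
r_1(Δz) = -112.0000 / 220.0000 = -0.509

-0.509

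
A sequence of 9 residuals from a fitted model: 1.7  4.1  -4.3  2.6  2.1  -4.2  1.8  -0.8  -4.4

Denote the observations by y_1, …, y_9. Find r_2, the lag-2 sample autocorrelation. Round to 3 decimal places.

Mean ȳ = (1.7 + 4.1 − 4.3 + 2.6 + 2.1 − 4.2 + 1.8 − 0.8 − 4.4)/9 = -0.1556
Numerator Σ_{t=1}^{7}(y_t−ȳ)(y_{t+2}−ȳ) = -17.7395
Denominator Σ(y_t−ȳ)² = 90.0222
r_2 = -17.7395 / 90.0222 = -0.197

-0.197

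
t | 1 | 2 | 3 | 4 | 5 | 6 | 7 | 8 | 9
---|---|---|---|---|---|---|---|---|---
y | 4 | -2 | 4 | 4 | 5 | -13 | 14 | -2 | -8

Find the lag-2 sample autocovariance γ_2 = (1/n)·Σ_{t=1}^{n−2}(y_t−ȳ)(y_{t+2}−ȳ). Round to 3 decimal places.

Mean ȳ = (4 − 2 + 4 + 4 + 5 − 13 + 14 − 2 − 8)/9 = 0.6667
Σ_{t=1}^{7}(y_t−ȳ)(y_{t+2}−ȳ) = -50.2222
γ_2 = -50.2222 / 9 = -5.580

-5.580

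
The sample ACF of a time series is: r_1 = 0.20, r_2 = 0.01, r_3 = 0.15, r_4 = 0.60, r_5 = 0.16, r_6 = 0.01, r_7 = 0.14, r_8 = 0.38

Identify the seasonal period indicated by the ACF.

The largest autocorrelation is r_4 = 0.60, with a weaker echo at lag 8 (0.38); the remaining lags stay at or below 0.20.
The dominant spike at lag 4 indicates a seasonal period of 4.

4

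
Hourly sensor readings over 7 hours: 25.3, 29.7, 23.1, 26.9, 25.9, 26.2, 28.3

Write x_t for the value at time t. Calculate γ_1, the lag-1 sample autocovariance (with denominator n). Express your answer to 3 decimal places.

-2.384

Mean x̄ = (25.3 + 29.7 + 23.1 + 26.9 + 25.9 + 26.2 + 28.3)/7 = 26.4857
Σ_{t=1}^{6}(x_t−x̄)(x_{t+1}−x̄) = -16.6902
γ_1 = -16.6902 / 7 = -2.384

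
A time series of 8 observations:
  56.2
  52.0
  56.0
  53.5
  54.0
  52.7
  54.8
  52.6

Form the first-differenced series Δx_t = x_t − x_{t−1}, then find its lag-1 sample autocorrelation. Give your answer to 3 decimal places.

-0.708

First differences Δx: -4.2, 4.0, -2.5, 0.5, -1.3, 2.1, -2.2
Mean of differences = -0.5143
Numerator Σ(Δx_t−Δx̄)(Δx_{t+1}−Δx̄) = -34.8745
Denominator Σ(Δx_t−Δx̄)² = 49.2286
r_1(Δx) = -34.8745 / 49.2286 = -0.708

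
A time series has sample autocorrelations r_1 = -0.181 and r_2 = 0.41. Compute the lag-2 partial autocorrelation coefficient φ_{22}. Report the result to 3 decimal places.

0.390

φ_{22} = (r_2 − r_1²) / (1 − r_1²)
r_1² = (-0.181)² = 0.032761
Numerator = 0.41 − 0.0328 = 0.3772; denominator = 1 − 0.0328 = 0.9672
φ_{22} = 0.3772 / 0.9672 = 0.390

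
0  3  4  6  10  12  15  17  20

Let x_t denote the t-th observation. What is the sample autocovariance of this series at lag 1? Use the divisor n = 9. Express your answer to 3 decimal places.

27.765

Mean x̄ = (0 + 3 + 4 + 6 + 10 + 12 + 15 + 17 + 20)/9 = 9.6667
Σ_{t=1}^{8}(x_t−x̄)(x_{t+1}−x̄) = 249.8889
γ_1 = 249.8889 / 9 = 27.765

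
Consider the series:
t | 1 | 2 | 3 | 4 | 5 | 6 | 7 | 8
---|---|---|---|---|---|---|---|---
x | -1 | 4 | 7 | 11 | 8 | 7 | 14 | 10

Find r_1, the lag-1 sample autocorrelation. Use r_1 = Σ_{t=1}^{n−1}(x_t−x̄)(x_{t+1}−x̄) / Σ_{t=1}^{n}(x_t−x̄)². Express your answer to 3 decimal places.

Mean x̄ = (-1 + 4 + 7 + 11 + 8 + 7 + 14 + 10)/8 = 7.5000
Deviations from mean: -8.5000, -3.5000, -0.5000, 3.5000, 0.5000, -0.5000, 6.5000, 2.5000
Σ(x_t−x̄)(x_{t+1}−x̄) = (29.7500) + (1.7500) + (-1.7500) + (1.7500) + (-0.2500) + (-3.2500) + (16.2500) = 44.2500
Denominator Σ(x_t−x̄)² = 146.0000
r_1 = 44.2500 / 146.0000 = 0.303

0.303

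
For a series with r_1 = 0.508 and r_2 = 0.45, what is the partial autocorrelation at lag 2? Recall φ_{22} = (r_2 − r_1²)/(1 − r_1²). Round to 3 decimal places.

0.259

φ_{22} = (r_2 − r_1²) / (1 − r_1²)
r_1² = (0.508)² = 0.258064
Numerator = 0.45 − 0.2581 = 0.1919; denominator = 1 − 0.2581 = 0.7419
φ_{22} = 0.1919 / 0.7419 = 0.259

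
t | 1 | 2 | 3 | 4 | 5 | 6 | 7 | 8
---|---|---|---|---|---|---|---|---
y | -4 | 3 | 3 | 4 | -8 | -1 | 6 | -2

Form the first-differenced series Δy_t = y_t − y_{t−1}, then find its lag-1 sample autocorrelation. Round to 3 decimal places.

First differences Δy: 7, 0, 1, -12, 7, 7, -8
Mean of differences = 0.2857
Numerator Σ(Δy_t−Δȳ)(Δy_{t+1}−Δȳ) = -103.9388
Denominator Σ(Δy_t−Δȳ)² = 355.4286
r_1(Δy) = -103.9388 / 355.4286 = -0.292

-0.292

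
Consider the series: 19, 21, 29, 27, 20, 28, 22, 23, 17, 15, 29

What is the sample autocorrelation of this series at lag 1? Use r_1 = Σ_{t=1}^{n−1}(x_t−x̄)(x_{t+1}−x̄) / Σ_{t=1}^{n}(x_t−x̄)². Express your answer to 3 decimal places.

Mean x̄ = (19 + 21 + 29 + 27 + 20 + 28 + 22 + 23 + 17 + 15 + 29)/11 = 22.7273
Numerator Σ_{t=1}^{10}(x_t−x̄)(x_{t+1}−x̄) = -13.4380
Denominator Σ(x_t−x̄)² = 242.1818
r_1 = -13.4380 / 242.1818 = -0.055

-0.055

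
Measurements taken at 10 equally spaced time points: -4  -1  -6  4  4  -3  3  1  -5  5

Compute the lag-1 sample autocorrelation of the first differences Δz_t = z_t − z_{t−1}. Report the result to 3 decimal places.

First differences Δz: 3, -5, 10, 0, -7, 6, -2, -6, 10
Mean of differences = 1.0000
Numerator Σ(Δz_t−Δz̄)(Δz_{t+1}−Δz̄) = -164.0000
Denominator Σ(Δz_t−Δz̄)² = 350.0000
r_1(Δz) = -164.0000 / 350.0000 = -0.469

-0.469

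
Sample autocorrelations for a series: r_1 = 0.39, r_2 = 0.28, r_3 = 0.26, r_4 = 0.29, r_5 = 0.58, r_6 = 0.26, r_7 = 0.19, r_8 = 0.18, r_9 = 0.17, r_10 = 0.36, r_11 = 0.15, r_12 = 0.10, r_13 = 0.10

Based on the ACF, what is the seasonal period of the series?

The largest autocorrelation is r_5 = 0.58; the remaining lags stay at or below 0.39. The elevated value at lag 1 (0.39), dropping to 0.28 at lag 2, reflects decaying short-term dependence rather than seasonality.
The dominant spike at lag 5 indicates a seasonal period of 5.

5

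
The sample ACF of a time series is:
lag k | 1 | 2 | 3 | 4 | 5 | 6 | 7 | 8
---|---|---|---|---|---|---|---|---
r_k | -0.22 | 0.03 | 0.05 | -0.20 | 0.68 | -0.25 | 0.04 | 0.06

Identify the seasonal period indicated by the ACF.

5

The largest autocorrelation is r_5 = 0.68; the remaining lags stay at or below 0.06.
The dominant spike at lag 5 indicates a seasonal period of 5.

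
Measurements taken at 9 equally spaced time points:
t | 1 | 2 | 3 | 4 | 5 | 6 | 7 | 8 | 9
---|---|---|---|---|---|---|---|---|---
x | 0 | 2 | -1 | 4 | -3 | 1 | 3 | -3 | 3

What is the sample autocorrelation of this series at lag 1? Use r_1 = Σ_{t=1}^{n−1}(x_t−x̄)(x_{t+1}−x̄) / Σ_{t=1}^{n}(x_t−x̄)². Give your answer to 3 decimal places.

Mean x̄ = (0 + 2 − 1 + 4 − 3 + 1 + 3 − 3 + 3)/9 = 0.6667
Numerator Σ_{t=1}^{8}(x_t−x̄)(x_{t+1}−x̄) = -38.4444
Denominator Σ(x_t−x̄)² = 54.0000
r_1 = -38.4444 / 54.0000 = -0.712

-0.712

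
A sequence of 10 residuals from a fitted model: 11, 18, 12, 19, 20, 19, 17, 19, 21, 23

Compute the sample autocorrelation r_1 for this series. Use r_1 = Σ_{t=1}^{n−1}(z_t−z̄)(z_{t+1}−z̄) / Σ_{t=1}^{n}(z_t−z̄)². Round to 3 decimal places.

Mean z̄ = (11 + 18 + 12 + 19 + 20 + 19 + 17 + 19 + 21 + 23)/10 = 17.9000
Numerator Σ_{t=1}^{9}(z_t−z̄)(z_{t+1}−z̄) = 14.0900
Denominator Σ(z_t−z̄)² = 126.9000
r_1 = 14.0900 / 126.9000 = 0.111

0.111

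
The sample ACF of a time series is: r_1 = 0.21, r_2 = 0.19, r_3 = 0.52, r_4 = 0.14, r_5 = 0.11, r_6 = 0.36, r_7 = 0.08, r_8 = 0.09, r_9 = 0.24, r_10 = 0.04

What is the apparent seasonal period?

The largest autocorrelation is r_3 = 0.52, with weaker echoes at lags 6 (0.36) and 9 (0.24); the remaining lags stay at or below 0.21. The elevated value at lag 1 (0.21), dropping to 0.19 at lag 2, reflects decaying short-term dependence rather than seasonality.
The dominant spike at lag 3 indicates a seasonal period of 3.

3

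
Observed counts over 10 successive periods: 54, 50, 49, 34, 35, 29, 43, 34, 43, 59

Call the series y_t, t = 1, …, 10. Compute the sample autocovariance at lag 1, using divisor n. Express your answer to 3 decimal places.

Mean ȳ = (54 + 50 + 49 + 34 + 35 + 29 + 43 + 34 + 43 + 59)/10 = 43.0000
Σ_{t=1}^{9}(y_t−ȳ)(y_{t+1}−ȳ) = 249.0000
γ_1 = 249.0000 / 10 = 24.900

24.900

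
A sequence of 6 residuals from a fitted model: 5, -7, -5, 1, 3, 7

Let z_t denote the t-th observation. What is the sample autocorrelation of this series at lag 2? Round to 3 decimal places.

-0.246

Mean z̄ = (5 − 7 − 5 + 1 + 3 + 7)/6 = 0.6667
Deviations from mean: 4.3333, -7.6667, -5.6667, 0.3333, 2.3333, 6.3333
Σ(z_t−z̄)(z_{t+2}−z̄) = (-24.5556) + (-2.5556) + (-13.2222) + (2.1111) = -38.2222
Denominator Σ(z_t−z̄)² = 155.3333
r_2 = -38.2222 / 155.3333 = -0.246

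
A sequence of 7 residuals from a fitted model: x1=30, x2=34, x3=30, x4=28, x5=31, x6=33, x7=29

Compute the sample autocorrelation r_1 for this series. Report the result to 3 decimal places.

Mean x̄ = (30 + 34 + 30 + 28 + 31 + 33 + 29)/7 = 30.7143
Deviations from mean: -0.7143, 3.2857, -0.7143, -2.7143, 0.2857, 2.2857, -1.7143
Σ(x_t−x̄)(x_{t+1}−x̄) = (-2.3469) + (-2.3469) + (1.9388) + (-0.7755) + (0.6531) + (-3.9184) = -6.7959
Denominator Σ(x_t−x̄)² = 27.4286
r_1 = -6.7959 / 27.4286 = -0.248

-0.248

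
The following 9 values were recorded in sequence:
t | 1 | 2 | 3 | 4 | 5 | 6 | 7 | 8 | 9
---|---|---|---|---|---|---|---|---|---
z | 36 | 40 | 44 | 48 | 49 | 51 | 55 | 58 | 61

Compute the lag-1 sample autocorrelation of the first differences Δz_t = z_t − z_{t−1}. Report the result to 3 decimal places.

0.111

First differences Δz: 4, 4, 4, 1, 2, 4, 3, 3
Mean of differences = 3.1250
Numerator Σ(Δz_t−Δz̄)(Δz_{t+1}−Δz̄) = 0.9844
Denominator Σ(Δz_t−Δz̄)² = 8.8750
r_1(Δz) = 0.9844 / 8.8750 = 0.111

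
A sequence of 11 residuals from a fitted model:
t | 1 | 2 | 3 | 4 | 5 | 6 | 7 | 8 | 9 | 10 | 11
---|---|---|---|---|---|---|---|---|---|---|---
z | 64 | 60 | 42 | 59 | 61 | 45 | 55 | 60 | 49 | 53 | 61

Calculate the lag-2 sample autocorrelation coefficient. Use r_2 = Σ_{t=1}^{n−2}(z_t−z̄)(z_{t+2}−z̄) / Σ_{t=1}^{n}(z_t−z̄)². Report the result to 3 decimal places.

Mean z̄ = (64 + 60 + 42 + 59 + 61 + 45 + 55 + 60 + 49 + 53 + 61)/11 = 55.3636
Numerator Σ_{t=1}^{9}(z_t−z̄)(z_{t+2}−z̄) = -306.1736
Denominator Σ(z_t−z̄)² = 526.5455
r_2 = -306.1736 / 526.5455 = -0.581

-0.581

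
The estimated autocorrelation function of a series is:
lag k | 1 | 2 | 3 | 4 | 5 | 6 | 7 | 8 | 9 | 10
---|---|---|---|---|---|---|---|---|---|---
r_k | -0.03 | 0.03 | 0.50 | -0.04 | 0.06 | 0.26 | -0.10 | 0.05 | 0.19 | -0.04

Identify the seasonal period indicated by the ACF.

3

The largest autocorrelation is r_3 = 0.50, with weaker echoes at lags 6 (0.26) and 9 (0.19); the remaining lags stay at or below 0.06.
The dominant spike at lag 3 indicates a seasonal period of 3.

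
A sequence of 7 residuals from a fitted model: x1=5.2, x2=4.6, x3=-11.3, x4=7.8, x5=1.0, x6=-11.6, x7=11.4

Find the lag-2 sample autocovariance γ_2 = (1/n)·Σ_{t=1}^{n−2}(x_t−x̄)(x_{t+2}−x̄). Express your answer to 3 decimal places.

Mean x̄ = (5.2 + 4.6 − 11.3 + 7.8 + 1.0 − 11.6 + 11.4)/7 = 1.0143
Deviations: 4.1857, 3.5857, -12.3143, 6.7857, -0.0143, -12.6143, 10.3857
Σ_{t=1}^{5}(x_t−x̄)(x_{t+2}−x̄) = -112.7818
γ_2 = -112.7818 / 7 = -16.112

-16.112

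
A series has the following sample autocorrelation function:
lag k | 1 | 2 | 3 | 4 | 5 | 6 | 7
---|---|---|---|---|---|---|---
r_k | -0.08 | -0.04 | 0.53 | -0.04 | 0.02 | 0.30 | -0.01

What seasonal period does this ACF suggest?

The largest autocorrelation is r_3 = 0.53, with a weaker echo at lag 6 (0.30); the remaining lags stay at or below 0.02.
The dominant spike at lag 3 indicates a seasonal period of 3.

3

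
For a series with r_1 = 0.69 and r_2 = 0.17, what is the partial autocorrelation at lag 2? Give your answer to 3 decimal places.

φ_{22} = (r_2 − r_1²) / (1 − r_1²)
r_1² = (0.69)² = 0.4761
Numerator = 0.17 − 0.4761 = -0.3061; denominator = 1 − 0.4761 = 0.5239
φ_{22} = -0.3061 / 0.5239 = -0.584

-0.584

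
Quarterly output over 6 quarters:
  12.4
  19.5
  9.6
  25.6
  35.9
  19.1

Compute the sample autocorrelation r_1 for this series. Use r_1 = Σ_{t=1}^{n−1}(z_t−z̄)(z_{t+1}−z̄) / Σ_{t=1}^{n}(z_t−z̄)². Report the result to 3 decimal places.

0.048

Mean z̄ = (12.4 + 19.5 + 9.6 + 25.6 + 35.9 + 19.1)/6 = 20.3500
Deviations from mean: -7.9500, -0.8500, -10.7500, 5.2500, 15.5500, -1.2500
Numerator Σ_{t=1}^{5}(z_t−z̄)(z_{t+1}−z̄) = 21.6575
Denominator Σ(z_t−z̄)² = 450.4150
r_1 = 21.6575 / 450.4150 = 0.048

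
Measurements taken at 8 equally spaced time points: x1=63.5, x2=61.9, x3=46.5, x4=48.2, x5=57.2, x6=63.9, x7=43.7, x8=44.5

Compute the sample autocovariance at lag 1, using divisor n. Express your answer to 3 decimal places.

8.419

Mean x̄ = (63.5 + 61.9 + 46.5 + 48.2 + 57.2 + 63.9 + 43.7 + 44.5)/8 = 53.6750
Deviations: 9.8250, 8.2250, -7.1750, -5.4750, 3.5250, 10.2250, -9.9750, -9.1750
Σ_{t=1}^{7}(x_t−x̄)(x_{t+1}−x̄) = 67.3494
γ_1 = 67.3494 / 8 = 8.419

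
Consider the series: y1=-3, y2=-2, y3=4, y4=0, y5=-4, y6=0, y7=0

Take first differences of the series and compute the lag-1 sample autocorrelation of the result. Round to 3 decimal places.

First differences Δy: 1, 6, -4, -4, 4, 0
Mean of differences = 0.5000
Numerator Σ(Δy_t−Δȳ)(Δy_{t+1}−Δȳ) = -19.2500
Denominator Σ(Δy_t−Δȳ)² = 83.5000
r_1(Δy) = -19.2500 / 83.5000 = -0.231

-0.231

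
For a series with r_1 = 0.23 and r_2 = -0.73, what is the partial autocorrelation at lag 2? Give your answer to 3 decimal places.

-0.827

φ_{22} = (r_2 − r_1²) / (1 − r_1²)
r_1² = (0.23)² = 0.0529
Numerator = -0.73 − 0.0529 = -0.7829; denominator = 1 − 0.0529 = 0.9471
φ_{22} = -0.7829 / 0.9471 = -0.827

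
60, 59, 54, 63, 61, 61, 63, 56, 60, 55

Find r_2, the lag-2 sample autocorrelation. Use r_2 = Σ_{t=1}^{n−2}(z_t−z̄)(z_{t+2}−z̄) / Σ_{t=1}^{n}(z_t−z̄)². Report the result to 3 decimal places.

Mean z̄ = (60 + 59 + 54 + 63 + 61 + 61 + 63 + 56 + 60 + 55)/10 = 59.2000
Numerator Σ_{t=1}^{8}(z_t−z̄)(z_{t+2}−z̄) = 10.1200
Denominator Σ(z_t−z̄)² = 91.6000
r_2 = 10.1200 / 91.6000 = 0.110

0.110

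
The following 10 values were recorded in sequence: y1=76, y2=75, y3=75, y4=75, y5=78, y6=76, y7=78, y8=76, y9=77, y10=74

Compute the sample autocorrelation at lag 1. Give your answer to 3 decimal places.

-0.125

Mean ȳ = (76 + 75 + 75 + 75 + 78 + 76 + 78 + 76 + 77 + 74)/10 = 76.0000
Numerator Σ_{t=1}^{9}(y_t−ȳ)(y_{t+1}−ȳ) = -2.0000
Denominator Σ(y_t−ȳ)² = 16.0000
r_1 = -2.0000 / 16.0000 = -0.125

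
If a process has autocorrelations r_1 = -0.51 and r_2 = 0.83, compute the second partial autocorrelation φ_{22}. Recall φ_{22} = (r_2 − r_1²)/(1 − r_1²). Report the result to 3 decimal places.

0.770

φ_{22} = (r_2 − r_1²) / (1 − r_1²)
r_1² = (-0.51)² = 0.2601
Numerator = 0.83 − 0.2601 = 0.5699; denominator = 1 − 0.2601 = 0.7399
φ_{22} = 0.5699 / 0.7399 = 0.770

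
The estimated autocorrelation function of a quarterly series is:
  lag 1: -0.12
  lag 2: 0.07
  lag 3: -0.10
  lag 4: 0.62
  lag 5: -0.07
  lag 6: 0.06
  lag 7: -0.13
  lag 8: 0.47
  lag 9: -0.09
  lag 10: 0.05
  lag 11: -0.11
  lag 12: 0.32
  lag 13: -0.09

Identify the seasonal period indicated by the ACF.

4

The largest autocorrelation is r_4 = 0.62, with weaker echoes at lags 8 (0.47) and 12 (0.32); the remaining lags stay at or below 0.07.
The dominant spike at lag 4 indicates a seasonal period of 4.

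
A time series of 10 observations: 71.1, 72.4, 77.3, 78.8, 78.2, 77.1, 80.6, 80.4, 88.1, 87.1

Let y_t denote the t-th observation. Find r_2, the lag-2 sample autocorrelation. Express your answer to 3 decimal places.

0.145

Mean ȳ = (71.1 + 72.4 + 77.3 + 78.8 + 78.2 + 77.1 + 80.6 + 80.4 + 88.1 + 87.1)/10 = 79.1100
Numerator Σ_{t=1}^{8}(y_t−ȳ)(y_{t+2}−ȳ) = 38.6018
Denominator Σ(y_t−ȳ)² = 265.9690
r_2 = 38.6018 / 265.9690 = 0.145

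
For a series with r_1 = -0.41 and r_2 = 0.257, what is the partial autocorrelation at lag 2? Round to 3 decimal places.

φ_{22} = (r_2 − r_1²) / (1 − r_1²)
r_1² = (-0.41)² = 0.1681
Numerator = 0.257 − 0.1681 = 0.0889; denominator = 1 − 0.1681 = 0.8319
φ_{22} = 0.0889 / 0.8319 = 0.107

0.107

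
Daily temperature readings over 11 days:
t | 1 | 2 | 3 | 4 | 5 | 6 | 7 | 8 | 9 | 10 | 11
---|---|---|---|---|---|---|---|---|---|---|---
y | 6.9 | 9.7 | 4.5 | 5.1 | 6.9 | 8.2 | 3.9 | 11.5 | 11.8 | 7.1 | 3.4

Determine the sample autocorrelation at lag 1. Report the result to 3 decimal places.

0.009

Mean ȳ = (6.9 + 9.7 + 4.5 + 5.1 + 6.9 + 8.2 + 3.9 + 11.5 + 11.8 + 7.1 + 3.4)/11 = 7.1818
Numerator Σ_{t=1}^{10}(y_t−ȳ)(y_{t+1}−ȳ) = 0.7806
Denominator Σ(y_t−ȳ)² = 84.1164
r_1 = 0.7806 / 84.1164 = 0.009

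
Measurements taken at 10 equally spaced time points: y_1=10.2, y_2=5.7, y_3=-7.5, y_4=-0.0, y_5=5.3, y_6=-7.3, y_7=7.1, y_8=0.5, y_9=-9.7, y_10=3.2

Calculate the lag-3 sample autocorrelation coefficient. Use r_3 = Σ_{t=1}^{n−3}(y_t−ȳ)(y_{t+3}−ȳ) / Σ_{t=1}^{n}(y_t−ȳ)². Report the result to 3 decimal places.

0.415

Mean ȳ = (10.2 + 5.7 − 7.5 − 0.0 + 5.3 − 7.3 + 7.1 + 0.5 − 9.7 + 3.2)/10 = 0.7500
Numerator Σ_{t=1}^{7}(y_t−ȳ)(y_{t+3}−ȳ) = 175.6275
Denominator Σ(y_t−ȳ)² = 423.5250
r_3 = 175.6275 / 423.5250 = 0.415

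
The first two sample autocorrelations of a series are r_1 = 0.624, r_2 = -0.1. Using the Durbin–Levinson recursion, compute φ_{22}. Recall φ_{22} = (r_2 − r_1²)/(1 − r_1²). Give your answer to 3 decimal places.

φ_{22} = (r_2 − r_1²) / (1 − r_1²)
r_1² = (0.624)² = 0.389376
Numerator = -0.1 − 0.3894 = -0.4894; denominator = 1 − 0.3894 = 0.6106
φ_{22} = -0.4894 / 0.6106 = -0.801

-0.801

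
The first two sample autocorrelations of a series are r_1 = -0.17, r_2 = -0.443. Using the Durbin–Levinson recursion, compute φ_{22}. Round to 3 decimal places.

φ_{22} = (r_2 − r_1²) / (1 − r_1²)
r_1² = (-0.17)² = 0.0289
Numerator = -0.443 − 0.0289 = -0.4719; denominator = 1 − 0.0289 = 0.9711
φ_{22} = -0.4719 / 0.9711 = -0.486

-0.486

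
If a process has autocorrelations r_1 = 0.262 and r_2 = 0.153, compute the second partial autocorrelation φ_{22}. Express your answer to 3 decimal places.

φ_{22} = (r_2 − r_1²) / (1 − r_1²)
r_1² = (0.262)² = 0.068644
Numerator = 0.153 − 0.0686 = 0.0844; denominator = 1 − 0.0686 = 0.9314
φ_{22} = 0.0844 / 0.9314 = 0.091

0.091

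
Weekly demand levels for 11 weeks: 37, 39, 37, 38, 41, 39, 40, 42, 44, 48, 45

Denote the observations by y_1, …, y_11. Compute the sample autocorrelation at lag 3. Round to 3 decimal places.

0.108

Mean ȳ = (37 + 39 + 37 + 38 + 41 + 39 + 40 + 42 + 44 + 48 + 45)/11 = 40.9091
Numerator Σ_{t=1}^{8}(y_t−ȳ)(y_{t+3}−ȳ) = 13.5207
Denominator Σ(y_t−ȳ)² = 124.9091
r_3 = 13.5207 / 124.9091 = 0.108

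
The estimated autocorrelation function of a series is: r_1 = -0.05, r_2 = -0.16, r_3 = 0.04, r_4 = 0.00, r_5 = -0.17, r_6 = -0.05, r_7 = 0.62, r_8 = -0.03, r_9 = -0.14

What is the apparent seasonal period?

The largest autocorrelation is r_7 = 0.62; the remaining lags stay at or below 0.04.
The dominant spike at lag 7 indicates a seasonal period of 7.

7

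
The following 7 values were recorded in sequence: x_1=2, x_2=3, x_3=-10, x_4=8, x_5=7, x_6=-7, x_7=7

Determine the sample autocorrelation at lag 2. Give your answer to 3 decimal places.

-0.272

Mean x̄ = (2 + 3 − 10 + 8 + 7 − 7 + 7)/7 = 1.4286
Deviations from mean: 0.5714, 1.5714, -11.4286, 6.5714, 5.5714, -8.4286, 5.5714
Numerator Σ_{t=1}^{5}(x_t−x̄)(x_{t+2}−x̄) = -84.2245
Denominator Σ(x_t−x̄)² = 309.7143
r_2 = -84.2245 / 309.7143 = -0.272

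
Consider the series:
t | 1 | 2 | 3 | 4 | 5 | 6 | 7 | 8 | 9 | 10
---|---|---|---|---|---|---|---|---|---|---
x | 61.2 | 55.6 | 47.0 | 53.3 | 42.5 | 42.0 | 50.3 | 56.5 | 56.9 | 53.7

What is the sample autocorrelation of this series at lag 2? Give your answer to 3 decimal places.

Mean x̄ = (61.2 + 55.6 + 47.0 + 53.3 + 42.5 + 42.0 + 50.3 + 56.5 + 56.9 + 53.7)/10 = 51.9000
Numerator Σ_{t=1}^{8}(x_t−x̄)(x_{t+2}−x̄) = -38.4100
Denominator Σ(x_t−x̄)² = 364.4800
r_2 = -38.4100 / 364.4800 = -0.105

-0.105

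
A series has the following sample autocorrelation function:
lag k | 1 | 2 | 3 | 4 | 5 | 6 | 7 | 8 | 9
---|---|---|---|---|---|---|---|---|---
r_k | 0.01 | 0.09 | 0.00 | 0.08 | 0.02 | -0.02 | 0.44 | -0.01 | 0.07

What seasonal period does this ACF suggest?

7

The largest autocorrelation is r_7 = 0.44; the remaining lags stay at or below 0.09.
The dominant spike at lag 7 indicates a seasonal period of 7.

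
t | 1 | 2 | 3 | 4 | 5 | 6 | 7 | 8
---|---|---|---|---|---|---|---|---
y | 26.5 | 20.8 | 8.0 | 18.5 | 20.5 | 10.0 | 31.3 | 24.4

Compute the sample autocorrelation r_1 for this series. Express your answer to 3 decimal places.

Mean ȳ = (26.5 + 20.8 + 8.0 + 18.5 + 20.5 + 10.0 + 31.3 + 24.4)/8 = 20.0000
Numerator Σ_{t=1}^{7}(y_t−ȳ)(y_{t+1}−ȳ) = -55.4300
Denominator Σ(y_t−ȳ)² = 436.4400
r_1 = -55.4300 / 436.4400 = -0.127

-0.127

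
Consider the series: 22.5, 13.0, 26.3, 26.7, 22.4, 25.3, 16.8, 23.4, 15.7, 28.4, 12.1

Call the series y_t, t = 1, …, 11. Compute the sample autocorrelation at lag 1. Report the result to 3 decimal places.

Mean ȳ = (22.5 + 13.0 + 26.3 + 26.7 + 22.4 + 25.3 + 16.8 + 23.4 + 15.7 + 28.4 + 12.1)/11 = 21.1455
Numerator Σ_{t=1}^{10}(y_t−ȳ)(y_{t+1}−ȳ) = -157.4602
Denominator Σ(y_t−ȳ)² = 332.5073
r_1 = -157.4602 / 332.5073 = -0.474

-0.474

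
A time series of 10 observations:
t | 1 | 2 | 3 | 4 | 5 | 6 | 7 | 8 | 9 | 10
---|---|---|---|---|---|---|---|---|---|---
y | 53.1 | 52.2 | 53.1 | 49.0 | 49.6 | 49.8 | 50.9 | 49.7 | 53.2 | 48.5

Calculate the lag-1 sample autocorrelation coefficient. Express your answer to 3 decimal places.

Mean ȳ = (53.1 + 52.2 + 53.1 + 49.0 + 49.6 + 49.8 + 50.9 + 49.7 + 53.2 + 48.5)/10 = 50.9100
Numerator Σ_{t=1}^{9}(y_t−ȳ)(y_{t+1}−ȳ) = -2.8431
Denominator Σ(y_t−ȳ)² = 30.3690
r_1 = -2.8431 / 30.3690 = -0.094

-0.094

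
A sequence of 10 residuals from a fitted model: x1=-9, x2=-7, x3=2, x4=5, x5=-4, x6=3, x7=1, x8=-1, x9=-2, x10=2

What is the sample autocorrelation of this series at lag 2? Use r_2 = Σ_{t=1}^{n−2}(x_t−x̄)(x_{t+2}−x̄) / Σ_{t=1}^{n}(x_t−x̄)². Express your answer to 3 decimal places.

-0.288

Mean x̄ = (-9 − 7 + 2 + 5 − 4 + 3 + 1 − 1 − 2 + 2)/10 = -1.0000
Numerator Σ_{t=1}^{8}(x_t−x̄)(x_{t+2}−x̄) = -53.0000
Denominator Σ(x_t−x̄)² = 184.0000
r_2 = -53.0000 / 184.0000 = -0.288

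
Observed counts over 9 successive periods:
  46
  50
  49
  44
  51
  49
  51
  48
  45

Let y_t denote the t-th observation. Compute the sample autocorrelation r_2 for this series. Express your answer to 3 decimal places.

-0.217

Mean ȳ = (46 + 50 + 49 + 44 + 51 + 49 + 51 + 48 + 45)/9 = 48.1111
Numerator Σ_{t=1}^{7}(y_t−ȳ)(y_{t+2}−ȳ) = -11.4691
Denominator Σ(y_t−ȳ)² = 52.8889
r_2 = -11.4691 / 52.8889 = -0.217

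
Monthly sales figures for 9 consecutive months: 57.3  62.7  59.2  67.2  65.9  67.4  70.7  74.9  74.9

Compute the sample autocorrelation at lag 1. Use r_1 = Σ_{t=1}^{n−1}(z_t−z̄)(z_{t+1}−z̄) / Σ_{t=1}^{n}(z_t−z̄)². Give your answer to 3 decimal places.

Mean z̄ = (57.3 + 62.7 + 59.2 + 67.2 + 65.9 + 67.4 + 70.7 + 74.9 + 74.9)/9 = 66.6889
Numerator Σ_{t=1}^{8}(z_t−z̄)(z_{t+1}−z̄) = 165.7421
Denominator Σ(z_t−z̄)² = 312.4689
r_1 = 165.7421 / 312.4689 = 0.530

0.530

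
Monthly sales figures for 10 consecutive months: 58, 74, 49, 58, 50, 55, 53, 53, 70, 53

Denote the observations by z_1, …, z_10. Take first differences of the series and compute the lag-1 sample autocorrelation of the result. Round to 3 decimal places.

-0.637

First differences Δz: 16, -25, 9, -8, 5, -2, 0, 17, -17
Mean of differences = -0.5556
Numerator Σ(Δz_t−Δz̄)(Δz_{t+1}−Δz̄) = -1038.5309
Denominator Σ(Δz_t−Δz̄)² = 1630.2222
r_1(Δz) = -1038.5309 / 1630.2222 = -0.637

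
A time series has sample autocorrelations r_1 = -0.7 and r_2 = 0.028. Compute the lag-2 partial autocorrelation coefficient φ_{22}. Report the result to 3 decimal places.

-0.906

φ_{22} = (r_2 − r_1²) / (1 − r_1²)
r_1² = (-0.7)² = 0.49
Numerator = 0.028 − 0.4900 = -0.4620; denominator = 1 − 0.4900 = 0.5100
φ_{22} = -0.4620 / 0.5100 = -0.906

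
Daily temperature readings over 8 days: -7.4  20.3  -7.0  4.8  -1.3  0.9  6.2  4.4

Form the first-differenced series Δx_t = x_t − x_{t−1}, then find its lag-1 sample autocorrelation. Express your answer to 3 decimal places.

First differences Δx: 27.7, -27.3, 11.8, -6.1, 2.2, 5.3, -1.8
Mean of differences = 1.6857
Numerator Σ(Δx_t−Δx̄)(Δx_{t+1}−Δx̄) = -1140.7031
Denominator Σ(Δx_t−Δx̄)² = 1705.3086
r_1(Δx) = -1140.7031 / 1705.3086 = -0.669

-0.669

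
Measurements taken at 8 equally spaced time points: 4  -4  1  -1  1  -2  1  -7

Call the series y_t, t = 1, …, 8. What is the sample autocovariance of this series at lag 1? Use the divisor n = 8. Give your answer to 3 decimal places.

Mean ȳ = (4 − 4 + 1 − 1 + 1 − 2 + 1 − 7)/8 = -0.8750
Σ_{t=1}^{7}(y_t−ȳ)(y_{t+1}−ȳ) = -37.2656
γ_1 = -37.2656 / 8 = -4.658

-4.658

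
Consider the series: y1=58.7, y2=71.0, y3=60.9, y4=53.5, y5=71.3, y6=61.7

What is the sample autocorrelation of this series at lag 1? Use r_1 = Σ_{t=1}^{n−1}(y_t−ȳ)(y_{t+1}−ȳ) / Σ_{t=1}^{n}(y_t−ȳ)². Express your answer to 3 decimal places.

Mean ȳ = (58.7 + 71.0 + 60.9 + 53.5 + 71.3 + 61.7)/6 = 62.8500
Deviations from mean: -4.1500, 8.1500, -1.9500, -9.3500, 8.4500, -1.1500
Σ(y_t−ȳ)(y_{t+1}−ȳ) = (-33.8225) + (-15.8925) + (18.2325) + (-79.0075) + (-9.7175) = -120.2075
Denominator Σ(y_t−ȳ)² = 247.5950
r_1 = -120.2075 / 247.5950 = -0.486

-0.486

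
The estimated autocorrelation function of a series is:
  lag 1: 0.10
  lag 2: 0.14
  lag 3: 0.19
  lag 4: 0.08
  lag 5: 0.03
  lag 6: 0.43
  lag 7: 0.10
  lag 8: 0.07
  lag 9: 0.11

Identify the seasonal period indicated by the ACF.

The largest autocorrelation is r_6 = 0.43; the remaining lags stay at or below 0.19.
The dominant spike at lag 6 indicates a seasonal period of 6.

6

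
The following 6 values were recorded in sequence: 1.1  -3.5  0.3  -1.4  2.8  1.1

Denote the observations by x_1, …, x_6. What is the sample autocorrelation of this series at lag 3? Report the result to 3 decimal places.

-0.449

Mean x̄ = (1.1 − 3.5 + 0.3 − 1.4 + 2.8 + 1.1)/6 = 0.0667
Deviations from mean: 1.0333, -3.5667, 0.2333, -1.4667, 2.7333, 1.0333
Numerator Σ_{t=1}^{3}(x_t−x̄)(x_{t+3}−x̄) = -11.0233
Denominator Σ(x_t−x̄)² = 24.5333
r_3 = -11.0233 / 24.5333 = -0.449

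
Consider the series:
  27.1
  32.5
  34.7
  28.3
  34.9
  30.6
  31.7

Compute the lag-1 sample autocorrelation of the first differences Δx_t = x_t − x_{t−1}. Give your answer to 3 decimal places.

First differences Δx: 5.4, 2.2, -6.4, 6.6, -4.3, 1.1
Mean of differences = 0.7667
Numerator Σ(Δx_t−Δx̄)(Δx_{t+1}−Δx̄) = -76.6811
Denominator Σ(Δx_t−Δx̄)² = 134.6933
r_1(Δx) = -76.6811 / 134.6933 = -0.569

-0.569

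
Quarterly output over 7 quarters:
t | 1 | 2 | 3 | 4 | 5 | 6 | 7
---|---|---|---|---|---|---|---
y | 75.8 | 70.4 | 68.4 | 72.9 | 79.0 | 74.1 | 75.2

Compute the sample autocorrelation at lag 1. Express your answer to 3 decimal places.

0.177

Mean ȳ = (75.8 + 70.4 + 68.4 + 72.9 + 79.0 + 74.1 + 75.2)/7 = 73.6857
Σ(y_t−ȳ)(y_{t+1}−ȳ) = (-6.9469) + (17.3673) + (4.1531) + (-4.1755) + (2.2016) + (0.6273) = 13.2269
Denominator Σ(y_t−ȳ)² = 74.5286
r_1 = 13.2269 / 74.5286 = 0.177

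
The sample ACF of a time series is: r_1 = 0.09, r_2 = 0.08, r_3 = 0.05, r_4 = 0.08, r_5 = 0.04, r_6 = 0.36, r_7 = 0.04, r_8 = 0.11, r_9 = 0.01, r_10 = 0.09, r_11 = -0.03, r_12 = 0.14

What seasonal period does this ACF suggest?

The largest autocorrelation is r_6 = 0.36; the remaining lags stay at or below 0.14.
The dominant spike at lag 6 indicates a seasonal period of 6.

6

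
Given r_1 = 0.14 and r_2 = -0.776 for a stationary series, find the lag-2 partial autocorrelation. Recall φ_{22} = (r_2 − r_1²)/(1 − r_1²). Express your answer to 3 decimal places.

-0.812

φ_{22} = (r_2 − r_1²) / (1 − r_1²)
r_1² = (0.14)² = 0.0196
Numerator = -0.776 − 0.0196 = -0.7956; denominator = 1 − 0.0196 = 0.9804
φ_{22} = -0.7956 / 0.9804 = -0.812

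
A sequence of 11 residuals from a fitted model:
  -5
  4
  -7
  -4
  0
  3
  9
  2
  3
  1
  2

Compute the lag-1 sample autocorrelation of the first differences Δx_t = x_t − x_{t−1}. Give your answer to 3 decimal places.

-0.439

First differences Δx: 9, -11, 3, 4, 3, 6, -7, 1, -2, 1
Mean of differences = 0.7000
Numerator Σ(Δx_t−Δx̄)(Δx_{t+1}−Δx̄) = -141.3900
Denominator Σ(Δx_t−Δx̄)² = 322.1000
r_1(Δx) = -141.3900 / 322.1000 = -0.439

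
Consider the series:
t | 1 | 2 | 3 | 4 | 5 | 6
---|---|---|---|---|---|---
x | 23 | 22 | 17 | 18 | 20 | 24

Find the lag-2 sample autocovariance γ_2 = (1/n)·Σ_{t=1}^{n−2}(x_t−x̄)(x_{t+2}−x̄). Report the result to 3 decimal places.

-3.093

Mean x̄ = (23 + 22 + 17 + 18 + 20 + 24)/6 = 20.6667
Σ_{t=1}^{4}(x_t−x̄)(x_{t+2}−x̄) = -18.5556
γ_2 = -18.5556 / 6 = -3.093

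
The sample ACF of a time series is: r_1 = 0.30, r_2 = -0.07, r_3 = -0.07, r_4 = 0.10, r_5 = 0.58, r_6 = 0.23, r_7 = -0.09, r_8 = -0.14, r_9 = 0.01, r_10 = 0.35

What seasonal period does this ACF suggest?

The largest autocorrelation is r_5 = 0.58, with a weaker echo at lag 10 (0.35); the remaining lags stay at or below 0.30.
The dominant spike at lag 5 indicates a seasonal period of 5.

5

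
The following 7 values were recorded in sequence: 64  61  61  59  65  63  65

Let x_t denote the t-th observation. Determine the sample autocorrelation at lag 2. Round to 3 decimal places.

0.124

Mean x̄ = (64 + 61 + 61 + 59 + 65 + 63 + 65)/7 = 62.5714
Σ(x_t−x̄)(x_{t+2}−x̄) = (-2.2449) + (5.6122) + (-3.8163) + (-1.5306) + (5.8980) = 3.9184
Denominator Σ(x_t−x̄)² = 31.7143
r_2 = 3.9184 / 31.7143 = 0.124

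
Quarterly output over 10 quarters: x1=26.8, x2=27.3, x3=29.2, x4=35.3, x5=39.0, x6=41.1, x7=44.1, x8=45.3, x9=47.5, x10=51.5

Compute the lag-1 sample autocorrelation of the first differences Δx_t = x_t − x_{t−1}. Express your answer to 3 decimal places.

0.055

First differences Δx: 0.5, 1.9, 6.1, 3.7, 2.1, 3.0, 1.2, 2.2, 4.0
Mean of differences = 2.7444
Numerator Σ(Δx_t−Δx̄)(Δx_{t+1}−Δx̄) = 1.2502
Denominator Σ(Δx_t−Δx̄)² = 22.6622
r_1(Δx) = 1.2502 / 22.6622 = 0.055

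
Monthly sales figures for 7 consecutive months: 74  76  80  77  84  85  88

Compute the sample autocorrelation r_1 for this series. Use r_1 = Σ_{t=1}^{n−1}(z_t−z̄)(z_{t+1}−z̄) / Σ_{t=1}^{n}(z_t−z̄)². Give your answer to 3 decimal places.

Mean z̄ = (74 + 76 + 80 + 77 + 84 + 85 + 88)/7 = 80.5714
Σ(z_t−z̄)(z_{t+1}−z̄) = (30.0408) + (2.6122) + (2.0408) + (-12.2449) + (15.1837) + (32.8980) = 70.5306
Denominator Σ(z_t−z̄)² = 163.7143
r_1 = 70.5306 / 163.7143 = 0.431

0.431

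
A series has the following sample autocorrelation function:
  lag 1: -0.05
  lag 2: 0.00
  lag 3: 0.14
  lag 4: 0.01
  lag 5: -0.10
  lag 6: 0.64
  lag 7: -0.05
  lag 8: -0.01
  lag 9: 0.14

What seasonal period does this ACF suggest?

The largest autocorrelation is r_6 = 0.64; the remaining lags stay at or below 0.14.
The dominant spike at lag 6 indicates a seasonal period of 6.

6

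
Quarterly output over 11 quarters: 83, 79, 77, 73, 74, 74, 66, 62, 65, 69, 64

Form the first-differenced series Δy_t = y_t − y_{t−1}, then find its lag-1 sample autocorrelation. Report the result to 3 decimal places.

First differences Δy: -4, -2, -4, 1, 0, -8, -4, 3, 4, -5
Mean of differences = -1.9000
Numerator Σ(Δy_t−Δȳ)(Δy_{t+1}−Δȳ) = 1.3900
Denominator Σ(Δy_t−Δȳ)² = 130.9000
r_1(Δy) = 1.3900 / 130.9000 = 0.011

0.011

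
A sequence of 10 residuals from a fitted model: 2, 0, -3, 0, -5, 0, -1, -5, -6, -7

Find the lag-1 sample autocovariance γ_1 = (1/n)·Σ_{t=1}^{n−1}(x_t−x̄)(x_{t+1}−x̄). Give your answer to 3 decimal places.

Mean x̄ = (2 + 0 − 3 + 0 − 5 + 0 − 1 − 5 − 6 − 7)/10 = -2.5000
Σ_{t=1}^{9}(x_t−x̄)(x_{t+1}−x̄) = 20.7500
γ_1 = 20.7500 / 10 = 2.075

2.075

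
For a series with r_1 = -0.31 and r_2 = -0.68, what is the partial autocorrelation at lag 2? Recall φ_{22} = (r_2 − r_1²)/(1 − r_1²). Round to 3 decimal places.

φ_{22} = (r_2 − r_1²) / (1 − r_1²)
r_1² = (-0.31)² = 0.0961
Numerator = -0.68 − 0.0961 = -0.7761; denominator = 1 − 0.0961 = 0.9039
φ_{22} = -0.7761 / 0.9039 = -0.859

-0.859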